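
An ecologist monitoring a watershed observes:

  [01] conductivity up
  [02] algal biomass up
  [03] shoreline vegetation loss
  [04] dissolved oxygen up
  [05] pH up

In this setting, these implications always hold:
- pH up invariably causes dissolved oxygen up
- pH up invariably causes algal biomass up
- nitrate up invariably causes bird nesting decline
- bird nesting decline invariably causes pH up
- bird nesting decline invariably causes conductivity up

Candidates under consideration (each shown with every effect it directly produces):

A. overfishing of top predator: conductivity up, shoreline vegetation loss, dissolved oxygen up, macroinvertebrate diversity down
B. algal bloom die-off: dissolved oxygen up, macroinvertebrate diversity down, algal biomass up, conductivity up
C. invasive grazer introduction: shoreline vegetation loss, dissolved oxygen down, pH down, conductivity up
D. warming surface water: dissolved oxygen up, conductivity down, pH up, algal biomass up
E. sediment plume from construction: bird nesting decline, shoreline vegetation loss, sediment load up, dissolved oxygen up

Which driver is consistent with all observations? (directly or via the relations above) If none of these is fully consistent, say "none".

E

For each candidate, compare predicted effects to what was observed:
(A) overfishing of top predator — does not account for algal biomass up, pH up
(B) algal bloom die-off — does not account for shoreline vegetation loss, pH up
(C) invasive grazer introduction — fails on algal biomass up, dissolved oxygen up, pH up (predicts dissolved oxygen down, not dissolved oxygen up; predicts pH down, not pH up)
(D) warming surface water — conductivity up NO; algal biomass up yes; shoreline vegetation loss NO; dissolved oxygen up yes; pH up yes
(E) sediment plume from construction — conductivity up yes (via bird nesting decline → conductivity up); algal biomass up yes (via bird nesting decline → pH up → algal biomass up); shoreline vegetation loss yes; dissolved oxygen up yes; pH up yes (via bird nesting decline → pH up)
(E) is the only candidate with no mismatches.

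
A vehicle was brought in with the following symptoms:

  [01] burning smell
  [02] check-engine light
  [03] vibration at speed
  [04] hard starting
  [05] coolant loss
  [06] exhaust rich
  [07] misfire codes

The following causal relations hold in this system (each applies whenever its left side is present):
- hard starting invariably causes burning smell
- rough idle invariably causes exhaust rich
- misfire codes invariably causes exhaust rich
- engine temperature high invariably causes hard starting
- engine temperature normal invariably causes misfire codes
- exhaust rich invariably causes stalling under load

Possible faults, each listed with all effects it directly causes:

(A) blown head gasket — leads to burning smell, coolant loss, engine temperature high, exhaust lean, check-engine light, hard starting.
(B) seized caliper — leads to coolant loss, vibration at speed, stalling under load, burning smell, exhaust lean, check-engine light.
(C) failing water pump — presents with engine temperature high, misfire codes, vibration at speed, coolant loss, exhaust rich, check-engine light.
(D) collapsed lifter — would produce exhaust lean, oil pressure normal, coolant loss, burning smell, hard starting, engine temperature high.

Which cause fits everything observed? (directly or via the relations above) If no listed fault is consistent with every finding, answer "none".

C

For each candidate, compare predicted effects to what was observed:
(A) blown head gasket — fails on vibration at speed, exhaust rich, misfire codes (predicts exhaust lean, not exhaust rich)
(B) seized caliper — burning smell +; check-engine light +; vibration at speed +; hard starting -; coolant loss +; exhaust rich -; misfire codes -
(C) failing water pump — burning smell + (through engine temperature high → hard starting → burning smell); check-engine light +; vibration at speed +; hard starting + (through engine temperature high → hard starting); coolant loss +; exhaust rich +; misfire codes +
(D) collapsed lifter — fails on check-engine light, vibration at speed, exhaust rich, misfire codes (predicts exhaust lean, not exhaust rich)
(C) is the only candidate with no mismatches.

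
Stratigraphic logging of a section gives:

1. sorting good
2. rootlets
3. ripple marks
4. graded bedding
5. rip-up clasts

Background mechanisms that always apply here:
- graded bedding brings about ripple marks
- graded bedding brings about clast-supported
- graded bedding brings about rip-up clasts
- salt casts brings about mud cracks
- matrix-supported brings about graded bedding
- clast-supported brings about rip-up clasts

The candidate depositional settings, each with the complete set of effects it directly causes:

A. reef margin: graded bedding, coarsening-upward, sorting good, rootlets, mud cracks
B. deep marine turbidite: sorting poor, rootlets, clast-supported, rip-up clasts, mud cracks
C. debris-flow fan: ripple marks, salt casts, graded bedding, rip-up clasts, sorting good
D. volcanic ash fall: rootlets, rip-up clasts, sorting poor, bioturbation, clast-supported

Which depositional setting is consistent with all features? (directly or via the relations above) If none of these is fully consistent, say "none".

Checking each candidate against the observations:
(A) reef margin — accounts for every observation (ripple marks through graded bedding → ripple marks)
(B) deep marine turbidite — fails on sorting good, ripple marks, graded bedding (predicts sorting poor, not sorting good)
(C) debris-flow fan — sorting good +; rootlets -; ripple marks +; graded bedding +; rip-up clasts +
(D) volcanic ash fall — sorting good -; rootlets +; ripple marks -; graded bedding -; rip-up clasts +
(A) is the only candidate with no mismatches.

A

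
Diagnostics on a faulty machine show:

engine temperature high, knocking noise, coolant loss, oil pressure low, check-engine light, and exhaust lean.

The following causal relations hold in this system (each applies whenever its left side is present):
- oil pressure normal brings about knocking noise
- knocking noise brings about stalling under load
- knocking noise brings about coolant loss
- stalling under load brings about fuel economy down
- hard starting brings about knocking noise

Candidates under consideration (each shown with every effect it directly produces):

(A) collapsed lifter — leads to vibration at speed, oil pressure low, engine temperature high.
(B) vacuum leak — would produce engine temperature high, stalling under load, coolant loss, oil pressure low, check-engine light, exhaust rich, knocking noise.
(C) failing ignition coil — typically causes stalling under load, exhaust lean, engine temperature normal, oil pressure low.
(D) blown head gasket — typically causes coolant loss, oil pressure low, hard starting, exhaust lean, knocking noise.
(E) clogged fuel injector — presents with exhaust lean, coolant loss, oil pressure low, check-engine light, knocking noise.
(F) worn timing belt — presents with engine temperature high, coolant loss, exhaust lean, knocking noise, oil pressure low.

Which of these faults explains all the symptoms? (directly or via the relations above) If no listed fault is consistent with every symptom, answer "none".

none

For each candidate, compare predicted effects to what was observed:
(A) collapsed lifter — does not account for knocking noise, coolant loss, check-engine light, exhaust lean
(B) vacuum leak — engine temperature high match; knocking noise match; coolant loss match; oil pressure low match; check-engine light match; exhaust lean miss
(C) failing ignition coil — engine temperature high miss; knocking noise miss; coolant loss miss; oil pressure low match; check-engine light miss; exhaust lean match
(D) blown head gasket — does not account for engine temperature high, check-engine light
(E) clogged fuel injector — does not account for engine temperature high
(F) worn timing belt — does not account for check-engine light
None of the listed candidates fits everything.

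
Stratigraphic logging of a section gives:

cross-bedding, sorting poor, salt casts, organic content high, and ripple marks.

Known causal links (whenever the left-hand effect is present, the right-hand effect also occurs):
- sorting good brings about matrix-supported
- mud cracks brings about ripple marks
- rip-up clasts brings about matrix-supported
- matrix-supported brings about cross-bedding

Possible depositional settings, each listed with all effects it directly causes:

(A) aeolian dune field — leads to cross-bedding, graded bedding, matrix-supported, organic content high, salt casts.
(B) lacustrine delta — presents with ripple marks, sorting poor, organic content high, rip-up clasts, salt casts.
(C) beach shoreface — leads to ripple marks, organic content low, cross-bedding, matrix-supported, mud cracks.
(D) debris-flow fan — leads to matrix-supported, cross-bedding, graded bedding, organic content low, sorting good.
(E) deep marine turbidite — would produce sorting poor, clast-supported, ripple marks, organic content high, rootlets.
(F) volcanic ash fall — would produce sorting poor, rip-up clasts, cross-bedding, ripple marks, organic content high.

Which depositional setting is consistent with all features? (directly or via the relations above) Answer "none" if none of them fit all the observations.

B

For each candidate, compare predicted effects to what was observed:
(A) aeolian dune field — does not account for sorting poor, ripple marks
(B) lacustrine delta — cross-bedding ✓ (through rip-up clasts → matrix-supported → cross-bedding); sorting poor ✓; salt casts ✓; organic content high ✓; ripple marks ✓
(C) beach shoreface — cross-bedding ✓; sorting poor ✗; salt casts ✗; organic content high ✗; ripple marks ✓
(D) debris-flow fan — cross-bedding ✓; sorting poor ✗; salt casts ✗; organic content high ✗; ripple marks ✗
(E) deep marine turbidite — cross-bedding ✗; sorting poor ✓; salt casts ✗; organic content high ✓; ripple marks ✓
(F) volcanic ash fall — cross-bedding ✓; sorting poor ✓; salt casts ✗; organic content high ✓; ripple marks ✓
Only (B) is consistent with every observation.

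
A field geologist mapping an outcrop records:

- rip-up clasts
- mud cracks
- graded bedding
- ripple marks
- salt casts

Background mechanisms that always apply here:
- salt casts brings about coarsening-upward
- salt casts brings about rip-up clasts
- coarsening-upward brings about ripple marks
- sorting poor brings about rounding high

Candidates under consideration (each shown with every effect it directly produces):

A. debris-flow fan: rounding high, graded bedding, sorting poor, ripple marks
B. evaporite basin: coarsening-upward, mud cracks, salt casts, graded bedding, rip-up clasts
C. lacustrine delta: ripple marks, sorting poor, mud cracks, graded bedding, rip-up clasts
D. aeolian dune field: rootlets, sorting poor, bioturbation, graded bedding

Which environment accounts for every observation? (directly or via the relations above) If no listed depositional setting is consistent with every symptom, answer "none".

B

Checking each candidate against the observations:
(A) debris-flow fan — rip-up clasts ✗; mud cracks ✗; graded bedding ✓; ripple marks ✓; salt casts ✗
(B) evaporite basin — accounts for every observation (ripple marks through coarsening-upward → ripple marks)
(C) lacustrine delta — does not account for salt casts
(D) aeolian dune field — rip-up clasts ✗; mud cracks ✗; graded bedding ✓; ripple marks ✗; salt casts ✗
(B) alone accounts for all the evidence.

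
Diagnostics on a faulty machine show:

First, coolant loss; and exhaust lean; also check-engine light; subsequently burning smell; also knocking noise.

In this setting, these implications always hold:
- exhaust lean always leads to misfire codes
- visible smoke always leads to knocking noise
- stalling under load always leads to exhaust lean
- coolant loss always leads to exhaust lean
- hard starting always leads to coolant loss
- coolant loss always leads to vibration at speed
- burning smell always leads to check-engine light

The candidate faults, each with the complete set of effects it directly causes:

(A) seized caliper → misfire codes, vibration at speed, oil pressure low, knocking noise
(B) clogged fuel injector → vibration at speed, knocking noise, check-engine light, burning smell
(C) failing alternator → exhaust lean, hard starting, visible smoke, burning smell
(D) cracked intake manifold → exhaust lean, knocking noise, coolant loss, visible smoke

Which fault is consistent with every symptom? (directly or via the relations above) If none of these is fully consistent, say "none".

C

Testing each hypothesis:
(A) seized caliper — coolant loss NO; exhaust lean NO; check-engine light NO; burning smell NO; knocking noise yes
(B) clogged fuel injector — does not account for coolant loss, exhaust lean
(C) failing alternator — accounts for every observation (coolant loss through hard starting → coolant loss)
(D) cracked intake manifold — coolant loss yes; exhaust lean yes; check-engine light NO; burning smell NO; knocking noise yes
Only (C) is consistent with every observation.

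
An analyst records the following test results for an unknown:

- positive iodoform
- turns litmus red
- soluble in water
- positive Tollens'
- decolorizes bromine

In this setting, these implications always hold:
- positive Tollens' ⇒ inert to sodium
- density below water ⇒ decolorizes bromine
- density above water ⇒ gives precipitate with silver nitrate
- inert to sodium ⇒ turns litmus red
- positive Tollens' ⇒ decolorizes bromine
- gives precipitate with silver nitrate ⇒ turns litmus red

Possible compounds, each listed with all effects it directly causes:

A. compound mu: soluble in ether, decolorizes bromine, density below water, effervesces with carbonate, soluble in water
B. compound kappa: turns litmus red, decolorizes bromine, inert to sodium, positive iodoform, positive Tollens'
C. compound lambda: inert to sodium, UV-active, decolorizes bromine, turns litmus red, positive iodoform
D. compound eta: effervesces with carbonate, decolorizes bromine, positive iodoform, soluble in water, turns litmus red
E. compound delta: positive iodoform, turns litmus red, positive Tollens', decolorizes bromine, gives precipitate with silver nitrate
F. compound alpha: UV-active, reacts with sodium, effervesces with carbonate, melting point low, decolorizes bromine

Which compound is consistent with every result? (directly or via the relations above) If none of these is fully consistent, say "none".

Checking each candidate against the observations:
(A) compound mu — positive iodoform miss; turns litmus red miss; soluble in water match; positive Tollens' miss; decolorizes bromine match
(B) compound kappa — positive iodoform match; turns litmus red match; soluble in water miss; positive Tollens' match; decolorizes bromine match
(C) compound lambda — positive iodoform match; turns litmus red match; soluble in water miss; positive Tollens' miss; decolorizes bromine match
(D) compound eta — positive iodoform match; turns litmus red match; soluble in water match; positive Tollens' miss; decolorizes bromine match
(E) compound delta — positive iodoform match; turns litmus red match; soluble in water miss; positive Tollens' match; decolorizes bromine match
(F) compound alpha — positive iodoform miss; turns litmus red miss; soluble in water miss; positive Tollens' miss; decolorizes bromine match
Every candidate fails on at least one observation.

none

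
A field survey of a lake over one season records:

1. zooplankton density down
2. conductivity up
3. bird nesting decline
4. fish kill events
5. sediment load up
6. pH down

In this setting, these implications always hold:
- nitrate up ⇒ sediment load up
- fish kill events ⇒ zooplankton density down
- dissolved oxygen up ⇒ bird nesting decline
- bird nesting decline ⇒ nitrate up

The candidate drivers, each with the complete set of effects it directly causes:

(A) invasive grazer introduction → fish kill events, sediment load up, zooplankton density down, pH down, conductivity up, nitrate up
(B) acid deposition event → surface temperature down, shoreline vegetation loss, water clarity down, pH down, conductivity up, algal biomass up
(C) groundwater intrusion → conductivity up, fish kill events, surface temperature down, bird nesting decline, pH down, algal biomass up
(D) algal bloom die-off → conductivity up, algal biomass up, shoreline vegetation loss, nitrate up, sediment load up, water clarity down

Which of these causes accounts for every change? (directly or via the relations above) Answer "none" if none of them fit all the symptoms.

C

Testing each hypothesis:
(A) invasive grazer introduction — zooplankton density down yes; conductivity up yes; bird nesting decline NO; fish kill events yes; sediment load up yes; pH down yes
(B) acid deposition event — does not account for zooplankton density down, bird nesting decline, fish kill events, sediment load up
(C) groundwater intrusion — accounts for every observation (zooplankton density down via fish kill events → zooplankton density down)
(D) algal bloom die-off — zooplankton density down NO; conductivity up yes; bird nesting decline NO; fish kill events NO; sediment load up yes; pH down NO
(C) is the only candidate with no mismatches.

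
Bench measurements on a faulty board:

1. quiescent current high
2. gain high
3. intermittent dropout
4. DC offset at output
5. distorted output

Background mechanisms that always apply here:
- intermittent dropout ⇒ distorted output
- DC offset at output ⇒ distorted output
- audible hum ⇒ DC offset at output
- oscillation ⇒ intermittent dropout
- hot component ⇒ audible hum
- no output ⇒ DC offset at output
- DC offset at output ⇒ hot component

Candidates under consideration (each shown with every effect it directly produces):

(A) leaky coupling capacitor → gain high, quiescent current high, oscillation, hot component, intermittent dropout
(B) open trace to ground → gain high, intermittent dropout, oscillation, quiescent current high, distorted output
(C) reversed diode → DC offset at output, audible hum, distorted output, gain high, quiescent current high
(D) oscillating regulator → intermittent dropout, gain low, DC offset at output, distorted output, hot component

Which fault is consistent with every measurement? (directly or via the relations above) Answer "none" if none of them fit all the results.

A

Checking each candidate against the observations:
(A) leaky coupling capacitor — accounts for every observation (DC offset at output by hot component → audible hum → DC offset at output)
(B) open trace to ground — quiescent current high match; gain high match; intermittent dropout match; DC offset at output miss; distorted output match
(C) reversed diode — does not account for intermittent dropout
(D) oscillating regulator — quiescent current high miss; gain high miss; intermittent dropout match; DC offset at output match; distorted output match
Only (A) is consistent with every observation.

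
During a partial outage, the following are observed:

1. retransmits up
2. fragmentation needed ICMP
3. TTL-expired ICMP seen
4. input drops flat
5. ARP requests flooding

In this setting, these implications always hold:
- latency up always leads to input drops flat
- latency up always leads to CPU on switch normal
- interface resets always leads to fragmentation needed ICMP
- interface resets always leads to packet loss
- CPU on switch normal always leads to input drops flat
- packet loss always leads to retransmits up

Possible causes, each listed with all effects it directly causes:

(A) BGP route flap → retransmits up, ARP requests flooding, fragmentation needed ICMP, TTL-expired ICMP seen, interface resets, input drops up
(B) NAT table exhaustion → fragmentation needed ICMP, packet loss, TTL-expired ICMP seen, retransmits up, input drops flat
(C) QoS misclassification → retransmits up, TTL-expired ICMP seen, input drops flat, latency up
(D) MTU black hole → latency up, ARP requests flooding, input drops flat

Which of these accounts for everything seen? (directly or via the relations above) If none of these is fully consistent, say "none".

For each candidate, compare predicted effects to what was observed:
(A) BGP route flap — fails on input drops flat (predicts input drops up, not input drops flat)
(B) NAT table exhaustion — retransmits up ✓; fragmentation needed ICMP ✓; TTL-expired ICMP seen ✓; input drops flat ✓; ARP requests flooding ✗
(C) QoS misclassification — does not account for fragmentation needed ICMP, ARP requests flooding
(D) MTU black hole — does not account for retransmits up, fragmentation needed ICMP, TTL-expired ICMP seen
Every candidate fails on at least one observation.

none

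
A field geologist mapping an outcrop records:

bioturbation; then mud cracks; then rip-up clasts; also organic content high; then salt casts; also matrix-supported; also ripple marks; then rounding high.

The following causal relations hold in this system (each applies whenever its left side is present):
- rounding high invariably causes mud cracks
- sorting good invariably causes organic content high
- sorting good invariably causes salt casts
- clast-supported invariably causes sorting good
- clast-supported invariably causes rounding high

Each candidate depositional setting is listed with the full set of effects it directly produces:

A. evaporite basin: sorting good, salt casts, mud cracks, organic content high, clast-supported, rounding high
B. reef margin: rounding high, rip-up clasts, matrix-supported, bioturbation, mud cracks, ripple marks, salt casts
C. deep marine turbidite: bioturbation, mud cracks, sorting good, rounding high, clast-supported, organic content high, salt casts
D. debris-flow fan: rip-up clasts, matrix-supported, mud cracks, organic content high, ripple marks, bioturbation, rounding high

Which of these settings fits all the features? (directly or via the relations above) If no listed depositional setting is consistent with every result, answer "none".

Checking each candidate against the observations:
(A) evaporite basin — bioturbation ✗; mud cracks ✓; rip-up clasts ✗; organic content high ✓; salt casts ✓; matrix-supported ✗; ripple marks ✗; rounding high ✓
(B) reef margin — bioturbation ✓; mud cracks ✓; rip-up clasts ✓; organic content high ✗; salt casts ✓; matrix-supported ✓; ripple marks ✓; rounding high ✓
(C) deep marine turbidite — fails on rip-up clasts, matrix-supported, ripple marks (predicts clast-supported, not matrix-supported)
(D) debris-flow fan — bioturbation ✓; mud cracks ✓; rip-up clasts ✓; organic content high ✓; salt casts ✗; matrix-supported ✓; ripple marks ✓; rounding high ✓
None of the listed candidates fits everything.

none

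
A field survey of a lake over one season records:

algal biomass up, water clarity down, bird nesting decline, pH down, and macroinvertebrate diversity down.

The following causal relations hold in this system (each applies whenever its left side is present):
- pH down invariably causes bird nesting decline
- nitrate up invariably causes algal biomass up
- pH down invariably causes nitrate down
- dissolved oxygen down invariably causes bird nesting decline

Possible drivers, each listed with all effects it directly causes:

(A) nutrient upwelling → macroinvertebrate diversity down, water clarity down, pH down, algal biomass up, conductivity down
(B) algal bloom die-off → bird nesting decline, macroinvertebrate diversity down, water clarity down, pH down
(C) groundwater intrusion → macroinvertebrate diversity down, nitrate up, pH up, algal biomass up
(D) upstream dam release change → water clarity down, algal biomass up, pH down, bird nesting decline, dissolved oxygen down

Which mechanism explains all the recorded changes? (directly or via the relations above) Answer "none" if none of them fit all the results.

A

Checking each candidate against the observations:
(A) nutrient upwelling — algal biomass up +; water clarity down +; bird nesting decline + (via pH down → bird nesting decline); pH down +; macroinvertebrate diversity down +
(B) algal bloom die-off — algal biomass up -; water clarity down +; bird nesting decline +; pH down +; macroinvertebrate diversity down +
(C) groundwater intrusion — fails on water clarity down, bird nesting decline, pH down (predicts pH up, not pH down)
(D) upstream dam release change — does not account for macroinvertebrate diversity down
(A) alone accounts for all the evidence.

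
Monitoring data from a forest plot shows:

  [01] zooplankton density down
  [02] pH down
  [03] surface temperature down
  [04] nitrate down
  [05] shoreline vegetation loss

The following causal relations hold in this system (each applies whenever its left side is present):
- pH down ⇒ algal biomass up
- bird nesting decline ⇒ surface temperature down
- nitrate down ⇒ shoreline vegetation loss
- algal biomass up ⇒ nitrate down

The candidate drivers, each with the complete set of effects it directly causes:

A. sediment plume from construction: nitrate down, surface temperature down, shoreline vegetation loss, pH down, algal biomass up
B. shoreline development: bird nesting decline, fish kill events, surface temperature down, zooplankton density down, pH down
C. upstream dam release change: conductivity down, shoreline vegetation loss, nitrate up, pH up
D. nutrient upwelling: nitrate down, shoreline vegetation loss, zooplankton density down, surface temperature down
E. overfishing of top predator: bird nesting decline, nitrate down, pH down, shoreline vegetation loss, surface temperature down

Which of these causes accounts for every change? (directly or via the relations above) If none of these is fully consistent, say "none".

B

Per-candidate check:
(A) sediment plume from construction — zooplankton density down ✗; pH down ✓; surface temperature down ✓; nitrate down ✓; shoreline vegetation loss ✓
(B) shoreline development — zooplankton density down ✓; pH down ✓; surface temperature down ✓; nitrate down ✓ (by pH down → algal biomass up → nitrate down); shoreline vegetation loss ✓ (by pH down → algal biomass up → nitrate down → shoreline vegetation loss)
(C) upstream dam release change — zooplankton density down ✗; pH down ✗; surface temperature down ✗; nitrate down ✗; shoreline vegetation loss ✓
(D) nutrient upwelling — zooplankton density down ✓; pH down ✗; surface temperature down ✓; nitrate down ✓; shoreline vegetation loss ✓
(E) overfishing of top predator — does not account for zooplankton density down
Only (B) is consistent with every observation.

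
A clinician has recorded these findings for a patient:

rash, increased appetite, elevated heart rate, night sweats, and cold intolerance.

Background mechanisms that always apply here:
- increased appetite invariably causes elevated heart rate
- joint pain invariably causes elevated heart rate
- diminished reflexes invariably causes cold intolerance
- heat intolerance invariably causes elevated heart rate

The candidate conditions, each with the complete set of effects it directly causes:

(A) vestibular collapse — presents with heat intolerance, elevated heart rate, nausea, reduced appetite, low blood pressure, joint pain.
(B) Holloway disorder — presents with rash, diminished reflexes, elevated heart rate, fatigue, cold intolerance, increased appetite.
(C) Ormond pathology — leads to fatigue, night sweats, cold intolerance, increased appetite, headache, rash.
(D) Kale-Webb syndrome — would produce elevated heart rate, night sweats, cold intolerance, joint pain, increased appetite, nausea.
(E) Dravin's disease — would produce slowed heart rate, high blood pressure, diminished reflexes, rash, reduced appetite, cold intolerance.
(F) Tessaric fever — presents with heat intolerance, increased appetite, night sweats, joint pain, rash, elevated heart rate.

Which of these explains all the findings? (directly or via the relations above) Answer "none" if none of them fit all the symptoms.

Checking each candidate against the observations:
(A) vestibular collapse — rash NO; increased appetite NO; elevated heart rate yes; night sweats NO; cold intolerance NO
(B) Holloway disorder — rash yes; increased appetite yes; elevated heart rate yes; night sweats NO; cold intolerance yes
(C) Ormond pathology — accounts for every observation (elevated heart rate through increased appetite → elevated heart rate)
(D) Kale-Webb syndrome — rash NO; increased appetite yes; elevated heart rate yes; night sweats yes; cold intolerance yes
(E) Dravin's disease — fails on increased appetite, elevated heart rate, night sweats (predicts reduced appetite, not increased appetite; predicts slowed heart rate, not elevated heart rate)
(F) Tessaric fever — rash yes; increased appetite yes; elevated heart rate yes; night sweats yes; cold intolerance NO
(C) is the only candidate with no mismatches.

C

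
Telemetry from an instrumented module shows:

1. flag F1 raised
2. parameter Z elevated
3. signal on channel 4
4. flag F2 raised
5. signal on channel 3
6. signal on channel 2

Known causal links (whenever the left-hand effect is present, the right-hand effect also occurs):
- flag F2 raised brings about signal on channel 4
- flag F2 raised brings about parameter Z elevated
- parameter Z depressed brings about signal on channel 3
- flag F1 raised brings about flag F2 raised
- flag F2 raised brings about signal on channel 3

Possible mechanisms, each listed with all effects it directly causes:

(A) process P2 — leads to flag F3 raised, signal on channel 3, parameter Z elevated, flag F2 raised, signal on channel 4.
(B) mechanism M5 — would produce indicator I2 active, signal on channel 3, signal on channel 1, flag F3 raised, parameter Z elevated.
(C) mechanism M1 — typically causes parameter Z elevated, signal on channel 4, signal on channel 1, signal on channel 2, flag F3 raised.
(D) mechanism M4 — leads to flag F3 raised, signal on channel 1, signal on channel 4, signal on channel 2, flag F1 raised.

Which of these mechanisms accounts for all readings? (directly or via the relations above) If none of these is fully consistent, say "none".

D

Per-candidate check:
(A) process P2 — flag F1 raised ✗; parameter Z elevated ✓; signal on channel 4 ✓; flag F2 raised ✓; signal on channel 3 ✓; signal on channel 2 ✗
(B) mechanism M5 — flag F1 raised ✗; parameter Z elevated ✓; signal on channel 4 ✗; flag F2 raised ✗; signal on channel 3 ✓; signal on channel 2 ✗
(C) mechanism M1 — does not account for flag F1 raised, flag F2 raised, signal on channel 3
(D) mechanism M4 — accounts for every observation (parameter Z elevated by flag F1 raised → flag F2 raised → parameter Z elevated)
(D) alone accounts for all the evidence.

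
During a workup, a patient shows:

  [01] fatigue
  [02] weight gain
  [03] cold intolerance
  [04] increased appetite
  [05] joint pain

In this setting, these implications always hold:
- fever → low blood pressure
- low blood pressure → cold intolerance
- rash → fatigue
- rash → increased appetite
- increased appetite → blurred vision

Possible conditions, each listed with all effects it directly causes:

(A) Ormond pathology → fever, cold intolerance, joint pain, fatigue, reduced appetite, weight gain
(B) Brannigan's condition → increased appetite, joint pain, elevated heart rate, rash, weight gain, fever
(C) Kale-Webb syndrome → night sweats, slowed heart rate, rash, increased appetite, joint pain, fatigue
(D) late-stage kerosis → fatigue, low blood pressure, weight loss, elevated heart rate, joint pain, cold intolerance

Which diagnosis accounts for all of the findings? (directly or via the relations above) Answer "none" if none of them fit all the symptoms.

B

Per-candidate check:
(A) Ormond pathology — fatigue yes; weight gain yes; cold intolerance yes; increased appetite NO; joint pain yes
(B) Brannigan's condition — fatigue yes (through rash → fatigue); weight gain yes; cold intolerance yes (through fever → low blood pressure → cold intolerance); increased appetite yes; joint pain yes
(C) Kale-Webb syndrome — fatigue yes; weight gain NO; cold intolerance NO; increased appetite yes; joint pain yes
(D) late-stage kerosis — fatigue yes; weight gain NO; cold intolerance yes; increased appetite NO; joint pain yes
(B) is the only candidate with no mismatches.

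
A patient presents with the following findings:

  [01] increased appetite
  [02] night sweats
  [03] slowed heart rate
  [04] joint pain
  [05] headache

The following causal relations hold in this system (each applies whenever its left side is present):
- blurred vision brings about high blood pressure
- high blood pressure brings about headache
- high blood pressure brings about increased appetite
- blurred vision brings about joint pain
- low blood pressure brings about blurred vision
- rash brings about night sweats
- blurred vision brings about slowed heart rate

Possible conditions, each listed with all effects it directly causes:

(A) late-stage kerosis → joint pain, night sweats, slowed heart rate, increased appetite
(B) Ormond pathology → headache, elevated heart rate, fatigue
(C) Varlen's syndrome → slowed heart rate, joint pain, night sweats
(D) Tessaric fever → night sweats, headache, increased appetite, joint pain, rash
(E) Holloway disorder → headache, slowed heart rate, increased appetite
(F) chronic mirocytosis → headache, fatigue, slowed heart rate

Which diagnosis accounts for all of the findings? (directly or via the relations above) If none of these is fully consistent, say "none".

Per-candidate check:
(A) late-stage kerosis — increased appetite +; night sweats +; slowed heart rate +; joint pain +; headache -
(B) Ormond pathology — fails on increased appetite, night sweats, slowed heart rate, joint pain (predicts elevated heart rate, not slowed heart rate)
(C) Varlen's syndrome — does not account for increased appetite, headache
(D) Tessaric fever — increased appetite +; night sweats +; slowed heart rate -; joint pain +; headache +
(E) Holloway disorder — does not account for night sweats, joint pain
(F) chronic mirocytosis — does not account for increased appetite, night sweats, joint pain
No candidate is consistent with all observations.

none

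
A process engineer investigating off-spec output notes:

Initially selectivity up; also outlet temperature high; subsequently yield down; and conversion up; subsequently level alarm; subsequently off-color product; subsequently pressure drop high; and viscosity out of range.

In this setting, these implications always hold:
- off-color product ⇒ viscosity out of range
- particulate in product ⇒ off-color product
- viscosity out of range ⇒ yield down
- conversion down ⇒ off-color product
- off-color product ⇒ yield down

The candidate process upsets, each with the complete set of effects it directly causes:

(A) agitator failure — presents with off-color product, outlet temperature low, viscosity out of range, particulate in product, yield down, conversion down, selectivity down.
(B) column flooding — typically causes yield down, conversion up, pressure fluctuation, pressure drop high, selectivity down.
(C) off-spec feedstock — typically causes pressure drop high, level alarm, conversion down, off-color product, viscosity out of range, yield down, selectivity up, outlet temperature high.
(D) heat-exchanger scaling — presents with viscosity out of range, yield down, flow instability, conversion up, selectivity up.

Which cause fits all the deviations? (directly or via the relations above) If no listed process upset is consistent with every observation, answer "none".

none

Per-candidate check:
(A) agitator failure — fails on selectivity up, outlet temperature high, conversion up, level alarm, pressure drop high (predicts selectivity down, not selectivity up; predicts outlet temperature low, not outlet temperature high; predicts conversion down, not conversion up)
(B) column flooding — fails on selectivity up, outlet temperature high, level alarm, off-color product, viscosity out of range (predicts selectivity down, not selectivity up)
(C) off-spec feedstock — selectivity up +; outlet temperature high +; yield down +; conversion up -; level alarm +; off-color product +; pressure drop high +; viscosity out of range +
(D) heat-exchanger scaling — does not account for outlet temperature high, level alarm, off-color product, pressure drop high
No candidate is consistent with all observations.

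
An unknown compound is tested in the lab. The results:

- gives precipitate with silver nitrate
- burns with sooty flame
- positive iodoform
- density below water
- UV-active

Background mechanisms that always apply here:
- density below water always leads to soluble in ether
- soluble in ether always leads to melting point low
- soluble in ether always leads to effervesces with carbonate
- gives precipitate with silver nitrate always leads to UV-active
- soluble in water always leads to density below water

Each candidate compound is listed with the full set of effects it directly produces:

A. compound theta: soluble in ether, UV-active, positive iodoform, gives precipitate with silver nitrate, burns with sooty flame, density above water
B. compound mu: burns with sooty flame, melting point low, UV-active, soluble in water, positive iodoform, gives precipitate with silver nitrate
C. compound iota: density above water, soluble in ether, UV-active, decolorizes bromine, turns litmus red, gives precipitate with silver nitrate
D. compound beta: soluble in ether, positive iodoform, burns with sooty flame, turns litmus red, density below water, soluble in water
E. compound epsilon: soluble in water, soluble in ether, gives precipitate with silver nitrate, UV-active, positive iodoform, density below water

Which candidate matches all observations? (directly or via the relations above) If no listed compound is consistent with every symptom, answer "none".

For each candidate, compare predicted effects to what was observed:
(A) compound theta — fails on density below water (predicts density above water, not density below water)
(B) compound mu — accounts for every observation (density below water via soluble in water → density below water)
(C) compound iota — gives precipitate with silver nitrate ✓; burns with sooty flame ✗; positive iodoform ✗; density below water ✗; UV-active ✓
(D) compound beta — gives precipitate with silver nitrate ✗; burns with sooty flame ✓; positive iodoform ✓; density below water ✓; UV-active ✗
(E) compound epsilon — does not account for burns with sooty flame
Only (B) is consistent with every observation.

B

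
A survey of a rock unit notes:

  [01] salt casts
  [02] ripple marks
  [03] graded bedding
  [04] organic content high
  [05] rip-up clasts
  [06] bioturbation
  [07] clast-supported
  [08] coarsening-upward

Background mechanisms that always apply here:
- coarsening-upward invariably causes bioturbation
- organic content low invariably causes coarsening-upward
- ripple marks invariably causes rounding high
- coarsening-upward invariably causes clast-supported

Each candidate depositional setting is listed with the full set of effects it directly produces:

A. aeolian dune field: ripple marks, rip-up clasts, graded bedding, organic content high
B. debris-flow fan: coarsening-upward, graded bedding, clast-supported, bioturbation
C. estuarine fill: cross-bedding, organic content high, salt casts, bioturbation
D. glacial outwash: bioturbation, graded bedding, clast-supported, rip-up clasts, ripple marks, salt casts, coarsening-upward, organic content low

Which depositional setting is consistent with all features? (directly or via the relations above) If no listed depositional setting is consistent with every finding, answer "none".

Checking each candidate against the observations:
(A) aeolian dune field — salt casts -; ripple marks +; graded bedding +; organic content high +; rip-up clasts +; bioturbation -; clast-supported -; coarsening-upward -
(B) debris-flow fan — salt casts -; ripple marks -; graded bedding +; organic content high -; rip-up clasts -; bioturbation +; clast-supported +; coarsening-upward +
(C) estuarine fill — salt casts +; ripple marks -; graded bedding -; organic content high +; rip-up clasts -; bioturbation +; clast-supported -; coarsening-upward -
(D) glacial outwash — fails on organic content high (predicts organic content low, not organic content high)
No candidate is consistent with all observations.

none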